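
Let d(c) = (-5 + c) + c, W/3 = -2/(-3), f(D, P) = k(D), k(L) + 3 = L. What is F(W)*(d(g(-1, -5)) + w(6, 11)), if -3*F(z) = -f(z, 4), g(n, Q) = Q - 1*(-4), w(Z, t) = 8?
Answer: -1/3 ≈ -0.33333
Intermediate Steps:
k(L) = -3 + L
f(D, P) = -3 + D
g(n, Q) = 4 + Q (g(n, Q) = Q + 4 = 4 + Q)
W = 2 (W = 3*(-2/(-3)) = 3*(-2*(-1/3)) = 3*(2/3) = 2)
F(z) = -1 + z/3 (F(z) = -(-1)*(-3 + z)/3 = -(3 - z)/3 = -1 + z/3)
d(c) = -5 + 2*c
F(W)*(d(g(-1, -5)) + w(6, 11)) = (-1 + (1/3)*2)*((-5 + 2*(4 - 5)) + 8) = (-1 + 2/3)*((-5 + 2*(-1)) + 8) = -((-5 - 2) + 8)/3 = -(-7 + 8)/3 = -1/3*1 = -1/3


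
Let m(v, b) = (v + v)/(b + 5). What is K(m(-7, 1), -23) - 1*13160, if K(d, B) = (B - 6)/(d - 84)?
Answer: -3408353/259 ≈ -13160.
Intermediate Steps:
m(v, b) = 2*v/(5 + b) (m(v, b) = (2*v)/(5 + b) = 2*v/(5 + b))
K(d, B) = (-6 + B)/(-84 + d)
K(m(-7, 1), -23) - 1*13160 = (-6 - 23)/(-84 + 2*(-7)/(5 + 1)) - 1*13160 = -29/(-84 + 2*(-7)/6) - 13160 = -29/(-84 + 2*(-7)*(1/6)) - 13160 = -29/(-84 - 7/3) - 13160 = -29/(-259/3) - 13160 = -3/259*(-29) - 13160 = 87/259 - 13160 = -3408353/259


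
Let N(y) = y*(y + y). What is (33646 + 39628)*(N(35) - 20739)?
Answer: -1340108186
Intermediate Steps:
N(y) = 2*y**2 (N(y) = y*(2*y) = 2*y**2)
(33646 + 39628)*(N(35) - 20739) = (33646 + 39628)*(2*35**2 - 20739) = 73274*(2*1225 - 20739) = 73274*(2450 - 20739) = 73274*(-18289) = -1340108186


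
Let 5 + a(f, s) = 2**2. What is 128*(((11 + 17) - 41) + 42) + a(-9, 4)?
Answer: 3711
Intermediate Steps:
a(f, s) = -1 (a(f, s) = -5 + 2**2 = -5 + 4 = -1)
128*(((11 + 17) - 41) + 42) + a(-9, 4) = 128*(((11 + 17) - 41) + 42) - 1 = 128*((28 - 41) + 42) - 1 = 128*(-13 + 42) - 1 = 128*29 - 1 = 3712 - 1 = 3711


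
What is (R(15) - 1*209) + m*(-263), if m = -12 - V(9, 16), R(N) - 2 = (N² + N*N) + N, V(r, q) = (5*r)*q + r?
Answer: 195141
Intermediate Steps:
V(r, q) = r + 5*q*r (V(r, q) = 5*q*r + r = r + 5*q*r)
R(N) = 2 + N + 2*N² (R(N) = 2 + ((N² + N*N) + N) = 2 + ((N² + N²) + N) = 2 + (2*N² + N) = 2 + (N + 2*N²) = 2 + N + 2*N²)
m = -741 (m = -12 - 9*(1 + 5*16) = -12 - 9*(1 + 80) = -12 - 9*81 = -12 - 1*729 = -12 - 729 = -741)
(R(15) - 1*209) + m*(-263) = ((2 + 15 + 2*15²) - 1*209) - 741*(-263) = ((2 + 15 + 2*225) - 209) + 194883 = ((2 + 15 + 450) - 209) + 194883 = (467 - 209) + 194883 = 258 + 194883 = 195141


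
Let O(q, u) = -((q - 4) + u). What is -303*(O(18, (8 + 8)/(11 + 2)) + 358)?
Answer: -1350168/13 ≈ -1.0386e+5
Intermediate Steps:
O(q, u) = 4 - q - u (O(q, u) = -((-4 + q) + u) = -(-4 + q + u) = 4 - q - u)
-303*(O(18, (8 + 8)/(11 + 2)) + 358) = -303*((4 - 1*18 - (8 + 8)/(11 + 2)) + 358) = -303*((4 - 18 - 16/13) + 358) = -303*(-198/13 + 358) = -303*4456/13 = -1350168/13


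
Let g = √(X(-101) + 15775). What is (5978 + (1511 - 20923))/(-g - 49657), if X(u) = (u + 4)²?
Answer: 667092138/2465792465 - 53736*√1574/2465792465 ≈ 0.26967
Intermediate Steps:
X(u) = (4 + u)²
g = 4*√1574 (g = √((4 - 101)² + 15775) = √((-97)² + 15775) = √(9409 + 15775) = √25184 = 4*√1574 ≈ 158.69)
(5978 + (1511 - 20923))/(-g - 49657) = (5978 + (1511 - 20923))/(-4*√1574 - 49657) = (5978 - 19412)/(-4*√1574 - 49657) = -13434/(-49657 - 4*√1574)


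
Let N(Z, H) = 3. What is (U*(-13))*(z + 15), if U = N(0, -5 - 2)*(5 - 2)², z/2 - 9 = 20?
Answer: -25623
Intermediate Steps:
z = 58 (z = 18 + 2*20 = 18 + 40 = 58)
U = 27 (U = 3*(5 - 2)² = 3*3² = 3*9 = 27)
(U*(-13))*(z + 15) = (27*(-13))*(58 + 15) = -351*73 = -25623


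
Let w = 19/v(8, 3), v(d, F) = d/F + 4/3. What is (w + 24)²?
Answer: 13225/16 ≈ 826.56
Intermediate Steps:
v(d, F) = 4/3 + d/F (v(d, F) = d/F + 4*(⅓) = d/F + 4/3 = 4/3 + d/F)
w = 19/4 (w = 19/(4/3 + 8/3) = 19/4 ≈ 4.7500)
(w + 24)² = (19/4 + 24)² = (115/4)² = 13225/16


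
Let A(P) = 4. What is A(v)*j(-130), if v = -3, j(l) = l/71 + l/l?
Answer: -236/71 ≈ -3.3239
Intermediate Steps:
j(l) = 1 + l/71 (j(l) = l*(1/71) + 1 = l/71 + 1 = 1 + l/71)
A(v)*j(-130) = 4*(1 + (1/71)*(-130)) = 4*(1 - 130/71) = 4*(-59/71) = -236/71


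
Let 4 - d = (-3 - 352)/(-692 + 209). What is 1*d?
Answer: 1577/483 ≈ 3.2650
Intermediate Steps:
d = 1577/483 (d = 4 - (-3 - 352)/(-692 + 209) = 4 - (-355)/(-483) = 4 - (-355)*(-1)/483 = 4 - 1*355/483 = 4 - 355/483 = 1577/483 ≈ 3.2650)
1*d = 1*(1577/483) = 1577/483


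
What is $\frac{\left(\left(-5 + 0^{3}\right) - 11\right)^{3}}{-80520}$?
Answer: $\frac{512}{10065} \approx 0.050869$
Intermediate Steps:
$\frac{\left(\left(-5 + 0^{3}\right) - 11\right)^{3}}{-80520} = \left(\left(-5 + 0\right) - 11\right)^{3} \left(- \frac{1}{80520}\right) = \left(-5 - 11\right)^{3} \left(- \frac{1}{80520}\right) = \left(-16\right)^{3} \left(- \frac{1}{80520}\right) = \left(-4096\right) \left(- \frac{1}{80520}\right) = \frac{512}{10065}$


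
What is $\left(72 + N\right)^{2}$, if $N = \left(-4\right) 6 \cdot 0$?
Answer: $5184$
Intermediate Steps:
$N = 0$ ($N = \left(-24\right) 0 = 0$)
$\left(72 + N\right)^{2} = \left(72 + 0\right)^{2} = 72^{2} = 5184$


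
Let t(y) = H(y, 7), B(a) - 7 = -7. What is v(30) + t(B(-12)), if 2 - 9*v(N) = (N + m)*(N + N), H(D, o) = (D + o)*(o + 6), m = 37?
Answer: -3199/9 ≈ -355.44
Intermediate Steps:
B(a) = 0 (B(a) = 7 - 7 = 0)
H(D, o) = (6 + o)*(D + o) (H(D, o) = (D + o)*(6 + o) = (6 + o)*(D + o))
v(N) = 2/9 - 2*N*(37 + N)/9 (v(N) = 2/9 - (N + 37)*(N + N)/9 = 2/9 - (37 + N)*2*N/9 = 2/9 - 2*N*(37 + N)/9)
t(y) = 91 + 13*y (t(y) = 7**2 + 6*y + 6*7 + y*7 = 49 + 6*y + 42 + 7*y = 91 + 13*y)
v(30) + t(B(-12)) = (2/9 - 74/9*30 - 2/9*30**2) + (91 + 13*0) = (2/9 - 740/3 - 2/9*900) + (91 + 0) = (2/9 - 740/3 - 200) + 91 = -4018/9 + 91 = -3199/9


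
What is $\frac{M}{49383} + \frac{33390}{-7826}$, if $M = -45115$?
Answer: $- \frac{142997740}{27605097} \approx -5.1801$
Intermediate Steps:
$\frac{M}{49383} + \frac{33390}{-7826} = - \frac{45115}{49383} + \frac{33390}{-7826} = \left(-45115\right) \frac{1}{49383} + 33390 \left(- \frac{1}{7826}\right) = - \frac{45115}{49383} - \frac{2385}{559} = - \frac{142997740}{27605097}$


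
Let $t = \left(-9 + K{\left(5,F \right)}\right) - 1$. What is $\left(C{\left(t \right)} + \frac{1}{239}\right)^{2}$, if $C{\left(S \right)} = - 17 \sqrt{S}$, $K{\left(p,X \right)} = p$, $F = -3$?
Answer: $\frac{\left(1 - 4063 i \sqrt{5}\right)^{2}}{57121} \approx -1445.0 - 0.3181 i$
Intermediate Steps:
$t = -5$ ($t = \left(-9 + 5\right) - 1 = -4 - 1 = -5$)
$\left(C{\left(t \right)} + \frac{1}{239}\right)^{2} = \left(- 17 \sqrt{-5} + \frac{1}{239}\right)^{2} = \left(- 17 i \sqrt{5} + \frac{1}{239}\right)^{2} = \left(\frac{1}{239} - 17 i \sqrt{5}\right)^{2}$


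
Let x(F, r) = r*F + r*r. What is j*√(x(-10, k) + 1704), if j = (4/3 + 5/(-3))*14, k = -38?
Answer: -196*√2 ≈ -277.19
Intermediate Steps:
x(F, r) = r² + F*r (x(F, r) = F*r + r² = r² + F*r)
j = -14/3 (j = (4*(⅓) + 5*(-⅓))*14 = (4/3 - 5/3)*14 = -⅓*14 = -14/3 ≈ -4.6667)
j*√(x(-10, k) + 1704) = -14*√(-38*(-10 - 38) + 1704)/3 = -14*√(-38*(-48) + 1704)/3 = -14*√(1824 + 1704)/3 = -196*√2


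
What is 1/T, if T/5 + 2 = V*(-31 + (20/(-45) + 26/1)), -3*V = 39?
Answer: 9/3095 ≈ 0.0029079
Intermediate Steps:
V = -13 (V = -⅓*39 = -13)
T = 3095/9 (T = -10 + 5*(-13*(-31 + (20/(-45) + 26/1))) = -10 + 5*(-13*(-31 + (20*(-1/45) + 26*1))) = -10 + 5*(-13*(-31 + (-4/9 + 26))) = -10 + 5*(-13*(-31 + 230/9)) = -10 + 5*(-13*(-49/9)) = -10 + 5*(637/9) = -10 + 3185/9 = 3095/9 ≈ 343.89)
1/T = 1/(3095/9) = 9/3095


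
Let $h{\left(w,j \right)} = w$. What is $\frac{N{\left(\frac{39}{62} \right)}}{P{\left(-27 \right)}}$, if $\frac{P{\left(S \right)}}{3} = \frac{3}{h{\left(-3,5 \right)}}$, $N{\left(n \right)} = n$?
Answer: $- \frac{13}{62} \approx -0.20968$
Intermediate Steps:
$P{\left(S \right)} = -3$ ($P{\left(S \right)} = 3 \frac{3}{-3} = 3 \cdot 3 \left(- \frac{1}{3}\right) = 3 \left(-1\right) = -3$)
$\frac{N{\left(\frac{39}{62} \right)}}{P{\left(-27 \right)}} = \frac{39 \cdot \frac{1}{62}}{-3} = 39 \cdot \frac{1}{62} \left(- \frac{1}{3}\right) = \frac{39}{62} \left(- \frac{1}{3}\right) = - \frac{13}{62}$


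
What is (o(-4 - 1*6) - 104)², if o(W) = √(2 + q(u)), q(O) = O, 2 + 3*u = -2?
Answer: (312 - √6)²/9 ≈ 10647.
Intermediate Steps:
u = -4/3 (u = -⅔ + (⅓)*(-2) = -⅔ - ⅔ = -4/3 ≈ -1.3333)
o(W) = √6/3 (o(W) = √(2 - 4/3) = √(⅔) = √6/3)
(o(-4 - 1*6) - 104)² = (√6/3 - 104)² = (-104 + √6/3)²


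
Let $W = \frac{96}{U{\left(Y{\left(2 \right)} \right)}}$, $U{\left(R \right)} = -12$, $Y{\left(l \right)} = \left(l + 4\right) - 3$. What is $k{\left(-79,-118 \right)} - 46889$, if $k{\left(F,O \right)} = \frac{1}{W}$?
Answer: $- \frac{375113}{8} \approx -46889.0$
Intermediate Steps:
$Y{\left(l \right)} = 1 + l$ ($Y{\left(l \right)} = \left(4 + l\right) - 3 = 1 + l$)
$W = -8$ ($W = \frac{96}{-12} = 96 \left(- \frac{1}{12}\right) = -8$)
$k{\left(F,O \right)} = - \frac{1}{8}$ ($k{\left(F,O \right)} = \frac{1}{-8} = - \frac{1}{8}$)
$k{\left(-79,-118 \right)} - 46889 = - \frac{1}{8} - 46889 = - \frac{375113}{8}$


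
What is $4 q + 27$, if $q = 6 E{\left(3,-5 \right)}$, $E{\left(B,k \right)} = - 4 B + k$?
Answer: $-381$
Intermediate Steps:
$E{\left(B,k \right)} = k - 4 B$
$q = -102$ ($q = 6 \left(-5 - 12\right) = 6 \left(-17\right) = -102$)
$4 q + 27 = 4 \left(-102\right) + 27 = -408 + 27 = -381$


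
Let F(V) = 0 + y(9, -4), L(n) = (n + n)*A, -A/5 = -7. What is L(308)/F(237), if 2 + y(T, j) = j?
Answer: -10780/3 ≈ -3593.3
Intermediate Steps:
y(T, j) = -2 + j
A = 35 (A = -5*(-7) = 35)
L(n) = 70*n (L(n) = (n + n)*35 = (2*n)*35 = 70*n)
F(V) = -6 (F(V) = 0 + (-2 - 4) = 0 - 6 = -6)
L(308)/F(237) = (70*308)/(-6) = 21560*(-⅙) = -10780/3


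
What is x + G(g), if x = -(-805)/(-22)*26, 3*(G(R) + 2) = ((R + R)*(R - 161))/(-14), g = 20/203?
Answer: -9068148583/9519279 ≈ -952.61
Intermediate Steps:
g = 20/203 (g = 20*(1/203) = 20/203 ≈ 0.098522)
G(R) = -2 - R*(-161 + R)/21 (G(R) = -2 + (((R + R)*(R - 161))/(-14))/3 = -2 + (((2*R)*(-161 + R))*(-1/14))/3 = -2 + ((2*R*(-161 + R))*(-1/14))/3 = -2 + (-R*(-161 + R)/7)/3 = -2 - R*(-161 + R)/21)
x = -10465/11 (x = -(-805)*(-1)/22*26 = -35*23/22*26 = -805/22*26 = -10465/11 ≈ -951.36)
x + G(g) = -10465/11 + (-2 - (20/203)²/21 + (23/3)*(20/203)) = -10465/11 + (-2 - 1/21*400/41209 + 460/609) = -10465/11 + (-2 - 400/865389 + 460/609) = -10465/11 - 1077518/865389 = -9068148583/9519279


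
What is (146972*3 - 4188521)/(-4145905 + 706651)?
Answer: 3747605/3439254 ≈ 1.0897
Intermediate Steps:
(146972*3 - 4188521)/(-4145905 + 706651) = (440916 - 4188521)/(-3439254) = -3747605*(-1/3439254) = 3747605/3439254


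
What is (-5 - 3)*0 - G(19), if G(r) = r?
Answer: -19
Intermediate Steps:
(-5 - 3)*0 - G(19) = (-5 - 3)*0 - 1*19 = -8*0 - 19 = 0 - 19 = -19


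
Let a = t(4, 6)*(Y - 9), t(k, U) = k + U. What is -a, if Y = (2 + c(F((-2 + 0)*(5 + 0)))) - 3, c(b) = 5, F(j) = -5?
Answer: 50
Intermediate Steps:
t(k, U) = U + k
Y = 4 (Y = (2 + 5) - 3 = 7 - 3 = 4)
a = -50 (a = (6 + 4)*(4 - 9) = 10*(-5) = -50)
-a = -1*(-50) = 50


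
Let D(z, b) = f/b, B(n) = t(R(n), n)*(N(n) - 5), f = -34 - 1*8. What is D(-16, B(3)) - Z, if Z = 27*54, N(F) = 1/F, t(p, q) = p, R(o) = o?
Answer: -1455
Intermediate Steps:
f = -42 (f = -34 - 8 = -42)
N(F) = 1/F
Z = 1458
B(n) = n*(-5 + 1/n) (B(n) = n*(1/n - 5) = n*(-5 + 1/n))
D(z, b) = -42/b
D(-16, B(3)) - Z = -42/(1 - 5*3) - 1*1458 = -42/(1 - 15) - 1458 = -42/(-14) - 1458 = -42*(-1/14) - 1458 = 3 - 1458 = -1455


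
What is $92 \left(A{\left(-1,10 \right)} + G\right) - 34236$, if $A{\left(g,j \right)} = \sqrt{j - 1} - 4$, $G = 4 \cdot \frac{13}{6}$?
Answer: $- \frac{100592}{3} \approx -33531.0$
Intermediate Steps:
$G = \frac{26}{3}$ ($G = 4 \cdot 13 \cdot \frac{1}{6} = 4 \cdot \frac{13}{6} = \frac{26}{3} \approx 8.6667$)
$A{\left(g,j \right)} = -4 + \sqrt{-1 + j}$ ($A{\left(g,j \right)} = \sqrt{-1 + j} - 4 = -4 + \sqrt{-1 + j}$)
$92 \left(A{\left(-1,10 \right)} + G\right) - 34236 = 92 \left(\left(-4 + \sqrt{-1 + 10}\right) + \frac{26}{3}\right) - 34236 = 92 \left(\left(-4 + \sqrt{9}\right) + \frac{26}{3}\right) - 34236 = 92 \left(\left(-4 + 3\right) + \frac{26}{3}\right) - 34236 = 92 \left(-1 + \frac{26}{3}\right) - 34236 = 92 \cdot \frac{23}{3} - 34236 = \frac{2116}{3} - 34236 = - \frac{100592}{3}$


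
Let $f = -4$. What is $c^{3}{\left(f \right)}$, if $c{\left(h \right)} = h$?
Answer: $-64$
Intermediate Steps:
$c^{3}{\left(f \right)} = \left(-4\right)^{3} = -64$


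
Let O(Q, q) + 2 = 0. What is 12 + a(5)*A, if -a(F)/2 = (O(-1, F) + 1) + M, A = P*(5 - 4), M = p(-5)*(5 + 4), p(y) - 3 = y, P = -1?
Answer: -26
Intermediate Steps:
p(y) = 3 + y
M = -18 (M = (3 - 5)*(5 + 4) = -2*9 = -18)
O(Q, q) = -2 (O(Q, q) = -2 + 0 = -2)
A = -1 (A = -(5 - 4) = -1*1 = -1)
a(F) = 38 (a(F) = -2*((-2 + 1) - 18) = -2*(-1 - 18) = -2*(-19) = 38)
12 + a(5)*A = 12 + 38*(-1) = 12 - 38 = -26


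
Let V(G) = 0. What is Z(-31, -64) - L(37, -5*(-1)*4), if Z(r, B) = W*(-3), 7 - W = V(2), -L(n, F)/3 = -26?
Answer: -99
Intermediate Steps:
L(n, F) = 78 (L(n, F) = -3*(-26) = 78)
W = 7 (W = 7 - 1*0 = 7 + 0 = 7)
Z(r, B) = -21 (Z(r, B) = 7*(-3) = -21)
Z(-31, -64) - L(37, -5*(-1)*4) = -21 - 1*78 = -21 - 78 = -99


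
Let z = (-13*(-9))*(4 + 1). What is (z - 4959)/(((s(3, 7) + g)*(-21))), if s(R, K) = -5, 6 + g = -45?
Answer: -729/196 ≈ -3.7194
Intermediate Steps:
g = -51 (g = -6 - 45 = -51)
z = 585 (z = 117*5 = 585)
(z - 4959)/(((s(3, 7) + g)*(-21))) = (585 - 4959)/(((-5 - 51)*(-21))) = -4374/((-56*(-21))) = -4374/1176 = -4374*1/1176 = -729/196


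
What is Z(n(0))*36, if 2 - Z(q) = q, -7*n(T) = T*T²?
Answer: 72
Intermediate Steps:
n(T) = -T³/7 (n(T) = -T*T²/7 = -T³/7)
Z(q) = 2 - q
Z(n(0))*36 = (2 - (-1)*0³/7)*36 = (2 - (-1)*0/7)*36 = (2 - 1*0)*36 = (2 + 0)*36 = 2*36 = 72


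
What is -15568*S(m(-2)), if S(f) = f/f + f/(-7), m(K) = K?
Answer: -20016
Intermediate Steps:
S(f) = 1 - f/7 (S(f) = 1 + f*(-⅐) = 1 - f/7)
-15568*S(m(-2)) = -15568*(1 - ⅐*(-2)) = -15568*(1 + 2/7) = -15568*9/7 = -20016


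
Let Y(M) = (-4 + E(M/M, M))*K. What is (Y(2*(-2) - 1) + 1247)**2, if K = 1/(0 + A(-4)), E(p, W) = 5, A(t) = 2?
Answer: 6225025/4 ≈ 1.5563e+6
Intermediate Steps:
K = 1/2 (K = 1/(0 + 2) = 1/2 ≈ 0.50000)
Y(M) = 1/2 (Y(M) = (-4 + 5)*(1/2) = 1*(1/2) = 1/2)
(Y(2*(-2) - 1) + 1247)**2 = (1/2 + 1247)**2 = (2495/2)**2 = 6225025/4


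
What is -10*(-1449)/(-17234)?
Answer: -1035/1231 ≈ -0.84078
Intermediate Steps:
-10*(-1449)/(-17234) = 14490*(-1/17234) = -1035/1231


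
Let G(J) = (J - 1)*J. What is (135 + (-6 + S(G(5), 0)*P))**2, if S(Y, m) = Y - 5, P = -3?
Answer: 7056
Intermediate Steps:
G(J) = J*(-1 + J) (G(J) = (-1 + J)*J = J*(-1 + J))
S(Y, m) = -5 + Y
(135 + (-6 + S(G(5), 0)*P))**2 = (135 + (-6 + (-5 + 5*(-1 + 5))*(-3)))**2 = (135 + (-6 + (-5 + 5*4)*(-3)))**2 = (135 + (-6 + (-5 + 20)*(-3)))**2 = (135 + (-6 + 15*(-3)))**2 = (135 + (-6 - 45))**2 = (135 - 51)**2 = 84**2 = 7056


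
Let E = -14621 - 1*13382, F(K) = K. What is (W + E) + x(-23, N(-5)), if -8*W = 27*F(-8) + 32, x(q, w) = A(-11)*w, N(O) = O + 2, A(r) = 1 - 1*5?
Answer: -27968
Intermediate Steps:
A(r) = -4 (A(r) = 1 - 5 = -4)
N(O) = 2 + O
x(q, w) = -4*w
E = -28003 (E = -14621 - 13382 = -28003)
W = 23 (W = -(27*(-8) + 32)/8 = -(-216 + 32)/8 = -1/8*(-184) = 23)
(W + E) + x(-23, N(-5)) = (23 - 28003) - 4*(2 - 5) = -27980 - 4*(-3) = -27980 + 12 = -27968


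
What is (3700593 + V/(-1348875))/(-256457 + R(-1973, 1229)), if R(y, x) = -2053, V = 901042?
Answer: -4991636481833/348697676250 ≈ -14.315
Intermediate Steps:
(3700593 + V/(-1348875))/(-256457 + R(-1973, 1229)) = (3700593 + 901042/(-1348875))/(-256457 - 2053) = (3700593 + 901042*(-1/1348875))/(-258510) = (3700593 - 901042/1348875)*(-1/258510) = (4991636481833/1348875)*(-1/258510) = -4991636481833/348697676250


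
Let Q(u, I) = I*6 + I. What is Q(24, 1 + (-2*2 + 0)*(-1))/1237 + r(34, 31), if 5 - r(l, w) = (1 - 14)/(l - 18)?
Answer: 115601/19792 ≈ 5.8408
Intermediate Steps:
Q(u, I) = 7*I (Q(u, I) = 6*I + I = 7*I)
r(l, w) = 5 + 13/(-18 + l) (r(l, w) = 5 - (1 - 14)/(l - 18) = 5 - (-13)/(-18 + l) = 5 + 13/(-18 + l))
Q(24, 1 + (-2*2 + 0)*(-1))/1237 + r(34, 31) = (7*(1 + (-2*2 + 0)*(-1)))/1237 + (-77 + 5*34)/(-18 + 34) = (7*(1 + (-4 + 0)*(-1)))*(1/1237) + (-77 + 170)/16 = (7*(1 - 4*(-1)))*(1/1237) + (1/16)*93 = (7*(1 + 4))*(1/1237) + 93/16 = (7*5)*(1/1237) + 93/16 = 35*(1/1237) + 93/16 = 35/1237 + 93/16 = 115601/19792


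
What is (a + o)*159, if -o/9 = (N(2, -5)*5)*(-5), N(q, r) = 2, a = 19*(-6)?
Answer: 53424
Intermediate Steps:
a = -114
o = 450 (o = -9*2*5*(-5) = -90*(-5) = -9*(-50) = 450)
(a + o)*159 = (-114 + 450)*159 = 336*159 = 53424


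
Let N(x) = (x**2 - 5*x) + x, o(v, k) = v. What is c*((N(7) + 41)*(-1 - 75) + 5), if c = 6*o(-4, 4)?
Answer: 112968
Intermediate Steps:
N(x) = x**2 - 4*x
c = -24 (c = 6*(-4) = -24)
c*((N(7) + 41)*(-1 - 75) + 5) = -24*((7*(-4 + 7) + 41)*(-1 - 75) + 5) = -24*((7*3 + 41)*(-76) + 5) = -24*((21 + 41)*(-76) + 5) = -24*(62*(-76) + 5) = -24*(-4712 + 5) = -24*(-4707) = 112968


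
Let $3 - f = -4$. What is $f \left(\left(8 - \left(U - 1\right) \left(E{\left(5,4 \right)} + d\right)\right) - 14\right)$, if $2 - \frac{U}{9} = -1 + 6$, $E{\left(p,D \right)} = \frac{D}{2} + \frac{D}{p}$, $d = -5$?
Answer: $- \frac{2366}{5} \approx -473.2$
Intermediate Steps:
$E{\left(p,D \right)} = \frac{D}{2} + \frac{D}{p}$ ($E{\left(p,D \right)} = D \frac{1}{2} + \frac{D}{p} = \frac{D}{2} + \frac{D}{p}$)
$U = -27$ ($U = 18 - 9 \left(-1 + 6\right) = 18 - 45 = -27$)
$f = 7$ ($f = 3 - -4 = 3 + 4 = 7$)
$f \left(\left(8 - \left(U - 1\right) \left(E{\left(5,4 \right)} + d\right)\right) - 14\right) = 7 \left(\left(8 - \left(-27 - 1\right) \left(\left(\frac{1}{2} \cdot 4 + \frac{4}{5}\right) - 5\right)\right) - 14\right) = 7 \left(\left(8 - - 28 \left(\left(2 + 4 \cdot \frac{1}{5}\right) - 5\right)\right) - 14\right) = 7 \left(\left(8 - - 28 \left(\left(2 + \frac{4}{5}\right) - 5\right)\right) - 14\right) = 7 \left(\left(8 - - 28 \left(\frac{14}{5} - 5\right)\right) - 14\right) = 7 \left(\left(8 - \left(-28\right) \left(- \frac{11}{5}\right)\right) - 14\right) = 7 \left(\left(8 - \frac{308}{5}\right) - 14\right) = 7 \left(- \frac{268}{5} - 14\right) = 7 \left(- \frac{338}{5}\right) = - \frac{2366}{5}$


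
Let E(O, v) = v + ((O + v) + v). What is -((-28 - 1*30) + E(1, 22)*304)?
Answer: -20310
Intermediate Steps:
E(O, v) = O + 3*v (E(O, v) = v + (O + 2*v) = O + 3*v)
-((-28 - 1*30) + E(1, 22)*304) = -((-28 - 1*30) + (1 + 3*22)*304) = -((-28 - 30) + (1 + 66)*304) = -(-58 + 67*304) = -(-58 + 20368) = -1*20310 = -20310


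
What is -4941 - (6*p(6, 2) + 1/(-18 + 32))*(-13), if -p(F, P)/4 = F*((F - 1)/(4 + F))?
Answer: -82265/14 ≈ -5876.1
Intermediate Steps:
p(F, P) = -4*F*(-1 + F)/(4 + F) (p(F, P) = -4*F*(F - 1)/(4 + F) = -4*F*(-1 + F)/(4 + F))
-4941 - (6*p(6, 2) + 1/(-18 + 32))*(-13) = -4941 - (6*(4*6*(1 - 1*6)/(4 + 6)) + 1/(-18 + 32))*(-13) = -4941 - (6*(4*6*(1 - 6)/10) + 1/14)*(-13) = -4941 - (6*(4*6*(⅒)*(-5)) + 1/14)*(-13) = -4941 - (6*(-12) + 1/14)*(-13) = -4941 - (-72 + 1/14)*(-13) = -4941 - (-1007)*(-13)/14 = -4941 - 1*13091/14 = -4941 - 13091/14 = -82265/14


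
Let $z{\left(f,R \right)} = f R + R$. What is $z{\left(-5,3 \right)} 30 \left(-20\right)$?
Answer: $7200$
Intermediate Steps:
$z{\left(f,R \right)} = R + R f$ ($z{\left(f,R \right)} = R f + R = R + R f$)
$z{\left(-5,3 \right)} 30 \left(-20\right) = 3 \left(1 - 5\right) 30 \left(-20\right) = 3 \left(-4\right) 30 \left(-20\right) = \left(-12\right) 30 \left(-20\right) = \left(-360\right) \left(-20\right) = 7200$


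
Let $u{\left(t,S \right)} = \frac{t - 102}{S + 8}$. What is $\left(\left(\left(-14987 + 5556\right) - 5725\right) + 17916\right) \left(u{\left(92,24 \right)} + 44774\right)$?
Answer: $\frac{247150755}{2} \approx 1.2358 \cdot 10^{8}$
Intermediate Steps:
$u{\left(t,S \right)} = \frac{-102 + t}{8 + S}$
$\left(\left(\left(-14987 + 5556\right) - 5725\right) + 17916\right) \left(u{\left(92,24 \right)} + 44774\right) = \left(\left(\left(-14987 + 5556\right) - 5725\right) + 17916\right) \left(\frac{-102 + 92}{8 + 24} + 44774\right) = \left(\left(-9431 - 5725\right) + 17916\right) \left(\frac{1}{32} \left(-10\right) + 44774\right) = \left(-15156 + 17916\right) \left(\frac{1}{32} \left(-10\right) + 44774\right) = 2760 \left(- \frac{5}{16} + 44774\right) = 2760 \cdot \frac{716379}{16} = \frac{247150755}{2}$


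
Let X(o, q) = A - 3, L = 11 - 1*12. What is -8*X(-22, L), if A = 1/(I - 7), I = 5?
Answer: 28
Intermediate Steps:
L = -1 (L = 11 - 12 = -1)
A = -1/2 (A = 1/(5 - 7) = 1/(-2) = -1/2 ≈ -0.50000)
X(o, q) = -7/2 (X(o, q) = -1/2 - 3 = -7/2)
-8*X(-22, L) = -8*(-7/2) = 28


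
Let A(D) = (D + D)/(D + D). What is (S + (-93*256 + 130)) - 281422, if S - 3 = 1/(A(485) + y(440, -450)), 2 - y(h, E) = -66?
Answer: -21051692/69 ≈ -3.0510e+5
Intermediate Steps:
A(D) = 1 (A(D) = (2*D)/((2*D)) = (2*D)*(1/(2*D)) = 1)
y(h, E) = 68 (y(h, E) = 2 - 1*(-66) = 2 + 66 = 68)
S = 208/69 (S = 3 + 1/(1 + 68) = 3 + 1/69 = 208/69 ≈ 3.0145)
(S + (-93*256 + 130)) - 281422 = (208/69 + (-93*256 + 130)) - 281422 = (208/69 + (-23808 + 130)) - 281422 = (208/69 - 23678) - 281422 = -1633574/69 - 281422 = -21051692/69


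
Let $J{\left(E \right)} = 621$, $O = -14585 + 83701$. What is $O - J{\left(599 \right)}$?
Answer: $68495$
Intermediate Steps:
$O = 69116$
$O - J{\left(599 \right)} = 69116 - 621 = 68495$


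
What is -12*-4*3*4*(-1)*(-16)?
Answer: 9216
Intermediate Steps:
-12*-4*3*4*(-1)*(-16) = -12*(-12*4)*(-1)*(-16) = -(-576)*(-1)*(-16) = -12*48*(-16) = -576*(-16) = 9216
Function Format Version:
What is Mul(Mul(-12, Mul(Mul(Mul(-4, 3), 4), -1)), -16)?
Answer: 9216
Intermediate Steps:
Mul(Mul(-12, Mul(Mul(Mul(-4, 3), 4), -1)), -16) = Mul(Mul(-12, Mul(Mul(-12, 4), -1)), -16) = Mul(Mul(-12, Mul(-48, -1)), -16) = Mul(Mul(-12, 48), -16) = Mul(-576, -16) = 9216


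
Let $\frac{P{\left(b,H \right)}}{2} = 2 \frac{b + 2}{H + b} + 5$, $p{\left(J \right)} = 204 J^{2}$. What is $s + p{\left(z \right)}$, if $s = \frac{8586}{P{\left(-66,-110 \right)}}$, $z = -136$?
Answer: $\frac{26417535}{7} \approx 3.7739 \cdot 10^{6}$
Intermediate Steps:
$P{\left(b,H \right)} = 10 + \frac{4 \left(2 + b\right)}{H + b}$ ($P{\left(b,H \right)} = 2 \left(2 \frac{b + 2}{H + b} + 5\right) = 2 \left(2 \frac{2 + b}{H + b} + 5\right) = 2 \left(\frac{2 \left(2 + b\right)}{H + b} + 5\right) = 2 \left(5 + \frac{2 \left(2 + b\right)}{H + b}\right) = 10 + \frac{4 \left(2 + b\right)}{H + b}$)
$s = \frac{5247}{7}$ ($s = \frac{8586}{2 \frac{1}{-110 - 66} \left(4 + 5 \left(-110\right) + 7 \left(-66\right)\right)} = \frac{8586}{2 \frac{1}{-176} \left(4 - 550 - 462\right)} = \frac{8586}{2 \left(- \frac{1}{176}\right) \left(-1008\right)} = \frac{8586}{\frac{126}{11}} = 8586 \cdot \frac{11}{126} = \frac{5247}{7} \approx 749.57$)
$s + p{\left(z \right)} = \frac{5247}{7} + 204 \left(-136\right)^{2} = \frac{5247}{7} + 204 \cdot 18496 = \frac{5247}{7} + 3773184 = \frac{26417535}{7}$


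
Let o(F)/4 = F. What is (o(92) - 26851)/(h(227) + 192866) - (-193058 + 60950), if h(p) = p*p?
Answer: 32286508177/244395 ≈ 1.3211e+5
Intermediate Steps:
o(F) = 4*F
h(p) = p²
(o(92) - 26851)/(h(227) + 192866) - (-193058 + 60950) = (4*92 - 26851)/(227² + 192866) - (-193058 + 60950) = (368 - 26851)/(51529 + 192866) - 1*(-132108) = -26483/244395 + 132108 = 32286508177/244395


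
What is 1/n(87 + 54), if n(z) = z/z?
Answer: 1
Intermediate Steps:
n(z) = 1
1/n(87 + 54) = 1/1 = 1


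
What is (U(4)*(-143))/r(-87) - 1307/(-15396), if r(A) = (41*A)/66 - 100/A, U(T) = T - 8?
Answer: -16723339367/1558737228 ≈ -10.729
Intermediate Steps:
U(T) = -8 + T
r(A) = -100/A + 41*A/66 (r(A) = (41*A)*(1/66) - 100/A = 41*A/66 - 100/A = -100/A + 41*A/66)
(U(4)*(-143))/r(-87) - 1307/(-15396) = ((-8 + 4)*(-143))/(-100/(-87) + (41/66)*(-87)) - 1307/(-15396) = (-4*(-143))/(-100*(-1/87) - 1189/22) - 1307*(-1/15396) = 572/(100/87 - 1189/22) + 1307/15396 = 572/(-101243/1914) + 1307/15396 = 572*(-1914/101243) + 1307/15396 = -1094808/101243 + 1307/15396 = -16723339367/1558737228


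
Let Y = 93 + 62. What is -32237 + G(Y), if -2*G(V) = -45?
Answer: -64429/2 ≈ -32215.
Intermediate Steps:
Y = 155
G(V) = 45/2 (G(V) = -½*(-45) = 45/2)
-32237 + G(Y) = -32237 + 45/2 = -64429/2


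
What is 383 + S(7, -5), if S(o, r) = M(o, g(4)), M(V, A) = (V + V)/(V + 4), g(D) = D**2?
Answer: 4227/11 ≈ 384.27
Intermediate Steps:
M(V, A) = 2*V/(4 + V) (M(V, A) = (2*V)/(4 + V) = 2*V/(4 + V))
S(o, r) = 2*o/(4 + o)
383 + S(7, -5) = 383 + 2*7/(4 + 7) = 383 + 2*7/11 = 383 + 2*7*(1/11) = 383 + 14/11 = 4227/11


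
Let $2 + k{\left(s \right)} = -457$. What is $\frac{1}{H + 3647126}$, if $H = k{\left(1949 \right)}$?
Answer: $\frac{1}{3646667} \approx 2.7422 \cdot 10^{-7}$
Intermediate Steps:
$k{\left(s \right)} = -459$ ($k{\left(s \right)} = -2 - 457 = -459$)
$H = -459$
$\frac{1}{H + 3647126} = \frac{1}{-459 + 3647126} = \frac{1}{3646667}$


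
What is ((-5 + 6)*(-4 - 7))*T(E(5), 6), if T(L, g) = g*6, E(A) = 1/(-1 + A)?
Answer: -396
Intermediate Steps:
T(L, g) = 6*g
((-5 + 6)*(-4 - 7))*T(E(5), 6) = ((-5 + 6)*(-4 - 7))*(6*6) = (1*(-11))*36 = -11*36 = -396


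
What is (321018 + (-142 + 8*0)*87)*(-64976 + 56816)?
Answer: -2518698240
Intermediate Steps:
(321018 + (-142 + 8*0)*87)*(-64976 + 56816) = (321018 + (-142 + 0)*87)*(-8160) = (321018 - 142*87)*(-8160) = (321018 - 12354)*(-8160) = 308664*(-8160) = -2518698240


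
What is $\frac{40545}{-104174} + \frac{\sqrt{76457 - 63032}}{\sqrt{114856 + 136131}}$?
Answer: $- \frac{40545}{104174} + \frac{5 \sqrt{134780019}}{250987} \approx -0.15793$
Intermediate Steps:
$\frac{40545}{-104174} + \frac{\sqrt{76457 - 63032}}{\sqrt{114856 + 136131}} = 40545 \left(- \frac{1}{104174}\right) + \frac{\sqrt{13425}}{\sqrt{250987}} = - \frac{40545}{104174} + 5 \sqrt{537} \frac{\sqrt{250987}}{250987} = - \frac{40545}{104174} + \frac{5 \sqrt{134780019}}{250987}$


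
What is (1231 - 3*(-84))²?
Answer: 2199289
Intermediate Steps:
(1231 - 3*(-84))² = (1231 + 252)² = 1483² = 2199289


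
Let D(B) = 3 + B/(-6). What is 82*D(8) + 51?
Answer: 563/3 ≈ 187.67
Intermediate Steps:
D(B) = 3 - B/6 (D(B) = 3 + B*(-1/6) = 3 - B/6)
82*D(8) + 51 = 82*(3 - 1/6*8) + 51 = 82*(3 - 4/3) + 51 = 82*(5/3) + 51 = 410/3 + 51 = 563/3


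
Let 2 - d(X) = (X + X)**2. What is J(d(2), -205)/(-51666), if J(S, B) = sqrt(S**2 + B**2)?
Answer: -sqrt(42221)/51666 ≈ -0.0039770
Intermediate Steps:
d(X) = 2 - 4*X**2 (d(X) = 2 - (X + X)**2 = 2 - (2*X)**2 = 2 - 4*X**2)
J(S, B) = sqrt(B**2 + S**2)
J(d(2), -205)/(-51666) = sqrt((-205)**2 + (2 - 4*2**2)**2)/(-51666) = sqrt(42025 + (2 - 4*4)**2)*(-1/51666) = sqrt(42025 + (2 - 16)**2)*(-1/51666) = sqrt(42025 + (-14)**2)*(-1/51666) = sqrt(42025 + 196)*(-1/51666) = sqrt(42221)*(-1/51666) = -sqrt(42221)/51666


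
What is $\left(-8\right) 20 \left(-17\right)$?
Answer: $2720$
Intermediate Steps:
$\left(-8\right) 20 \left(-17\right) = \left(-160\right) \left(-17\right) = 2720$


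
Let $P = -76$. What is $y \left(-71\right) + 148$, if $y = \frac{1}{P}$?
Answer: $\frac{11319}{76} \approx 148.93$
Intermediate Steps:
$y = - \frac{1}{76}$ ($y = \frac{1}{-76} = - \frac{1}{76} \approx -0.013158$)
$y \left(-71\right) + 148 = \left(- \frac{1}{76}\right) \left(-71\right) + 148 = \frac{71}{76} + 148 = \frac{11319}{76}$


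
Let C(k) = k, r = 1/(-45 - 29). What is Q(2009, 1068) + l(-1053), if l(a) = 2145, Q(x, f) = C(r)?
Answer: 158729/74 ≈ 2145.0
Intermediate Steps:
r = -1/74 (r = 1/(-74) = -1/74 ≈ -0.013514)
Q(x, f) = -1/74
Q(2009, 1068) + l(-1053) = -1/74 + 2145 = 158729/74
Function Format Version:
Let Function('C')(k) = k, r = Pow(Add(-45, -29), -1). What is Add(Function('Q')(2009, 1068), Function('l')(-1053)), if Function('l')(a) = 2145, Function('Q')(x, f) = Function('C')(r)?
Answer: Rational(158729, 74) ≈ 2145.0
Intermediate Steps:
r = Rational(-1, 74) (r = Pow(-74, -1) = Rational(-1, 74) ≈ -0.013514)
Function('Q')(x, f) = Rational(-1, 74)
Add(Function('Q')(2009, 1068), Function('l')(-1053)) = Add(Rational(-1, 74), 2145) = Rational(158729, 74)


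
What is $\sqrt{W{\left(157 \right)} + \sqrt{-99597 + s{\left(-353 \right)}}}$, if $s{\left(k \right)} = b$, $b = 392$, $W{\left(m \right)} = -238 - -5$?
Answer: $\sqrt{-233 + i \sqrt{99205}} \approx 8.9102 + 17.675 i$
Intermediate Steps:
$W{\left(m \right)} = -233$ ($W{\left(m \right)} = -238 + 5 = -233$)
$s{\left(k \right)} = 392$
$\sqrt{W{\left(157 \right)} + \sqrt{-99597 + s{\left(-353 \right)}}} = \sqrt{-233 + \sqrt{-99597 + 392}} = \sqrt{-233 + \sqrt{-99205}} = \sqrt{-233 + i \sqrt{99205}}$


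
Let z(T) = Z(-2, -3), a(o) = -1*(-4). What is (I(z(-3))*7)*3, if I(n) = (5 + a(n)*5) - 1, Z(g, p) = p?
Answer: 504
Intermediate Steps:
a(o) = 4
z(T) = -3
I(n) = 24 (I(n) = (5 + 4*5) - 1 = (5 + 20) - 1 = 25 - 1 = 24)
(I(z(-3))*7)*3 = (24*7)*3 = 168*3 = 504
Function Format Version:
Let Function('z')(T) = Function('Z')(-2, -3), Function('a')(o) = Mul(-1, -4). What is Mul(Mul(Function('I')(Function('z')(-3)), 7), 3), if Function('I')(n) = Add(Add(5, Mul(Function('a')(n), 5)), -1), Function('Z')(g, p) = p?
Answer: 504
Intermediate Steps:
Function('a')(o) = 4
Function('z')(T) = -3
Function('I')(n) = 24 (Function('I')(n) = Add(Add(5, Mul(4, 5)), -1) = Add(Add(5, 20), -1) = Add(25, -1) = 24)
Mul(Mul(Function('I')(Function('z')(-3)), 7), 3) = Mul(Mul(24, 7), 3) = Mul(168, 3) = 504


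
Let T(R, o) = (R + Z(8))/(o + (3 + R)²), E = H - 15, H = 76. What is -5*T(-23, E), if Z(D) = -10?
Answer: 165/461 ≈ 0.35792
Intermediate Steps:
E = 61 (E = 76 - 15 = 61)
T(R, o) = (-10 + R)/(o + (3 + R)²) (T(R, o) = (R - 10)/(o + (3 + R)²) = (-10 + R)/(o + (3 + R)²))
-5*T(-23, E) = -5*(-10 - 23)/(61 + (3 - 23)²) = -5*(-33)/(61 + (-20)²) = -5*(-33)/(61 + 400) = -5*(-33)/461 = -5*(-33/461) = 165/461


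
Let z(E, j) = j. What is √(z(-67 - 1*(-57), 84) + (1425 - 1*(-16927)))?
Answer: 2*√4609 ≈ 135.78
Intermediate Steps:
√(z(-67 - 1*(-57), 84) + (1425 - 1*(-16927))) = √(84 + (1425 - 1*(-16927))) = √(84 + (1425 + 16927)) = √(84 + 18352) = √18436 = 2*√4609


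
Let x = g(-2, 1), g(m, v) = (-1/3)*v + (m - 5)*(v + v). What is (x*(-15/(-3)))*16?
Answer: -3440/3 ≈ -1146.7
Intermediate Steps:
g(m, v) = -v/3 + 2*v*(-5 + m) (g(m, v) = (-1*1/3)*v + (-5 + m)*(2*v) = -v/3 + 2*v*(-5 + m))
x = -43/3 (x = (1/3)*1*(-31 + 6*(-2)) = (1/3)*1*(-31 - 12) = (1/3)*1*(-43) = -43/3 ≈ -14.333)
(x*(-15/(-3)))*16 = -(-215)/(-3)*16 = -(-215)*(-1)/3*16 = -43/3*5*16 = -215/3*16 = -3440/3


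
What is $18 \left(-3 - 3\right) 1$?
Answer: $-108$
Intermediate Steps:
$18 \left(-3 - 3\right) 1 = 18 \left(-6\right) 1 = \left(-108\right) 1 = -108$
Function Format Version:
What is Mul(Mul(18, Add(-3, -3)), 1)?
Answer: -108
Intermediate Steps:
Mul(Mul(18, Add(-3, -3)), 1) = Mul(Mul(18, -6), 1) = Mul(-108, 1) = -108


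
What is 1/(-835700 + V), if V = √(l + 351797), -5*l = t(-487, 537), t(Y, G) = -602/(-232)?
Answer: -484706000/405068600158041 - 2*√29586084055/405068600158041 ≈ -1.1975e-6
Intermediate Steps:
t(Y, G) = 301/116 (t(Y, G) = -602*(-1/232) = 301/116)
l = -301/580 (l = -⅕*301/116 = -301/580 ≈ -0.51897)
V = √29586084055/290 (V = √(-301/580 + 351797) = √(204041959/580) = √29586084055/290 ≈ 593.12)
1/(-835700 + V) = 1/(-835700 + √29586084055/290)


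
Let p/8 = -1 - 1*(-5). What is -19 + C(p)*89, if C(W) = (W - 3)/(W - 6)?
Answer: 2087/26 ≈ 80.269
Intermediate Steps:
p = 32 (p = 8*(-1 - 1*(-5)) = 8*(-1 + 5) = 8*4 = 32)
C(W) = (-3 + W)/(-6 + W)
-19 + C(p)*89 = -19 + ((-3 + 32)/(-6 + 32))*89 = -19 + (29/26)*89 = -19 + 2581/26 = 2087/26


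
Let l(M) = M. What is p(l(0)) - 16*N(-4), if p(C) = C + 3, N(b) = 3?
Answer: -45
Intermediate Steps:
p(C) = 3 + C
p(l(0)) - 16*N(-4) = (3 + 0) - 16*3 = 3 - 48 = -45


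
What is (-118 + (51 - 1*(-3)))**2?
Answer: 4096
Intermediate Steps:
(-118 + (51 - 1*(-3)))**2 = (-118 + (51 + 3))**2 = (-118 + 54)**2 = (-64)**2 = 4096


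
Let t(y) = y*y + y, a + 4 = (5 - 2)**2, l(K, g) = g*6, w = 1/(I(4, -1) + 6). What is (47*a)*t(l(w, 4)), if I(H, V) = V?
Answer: 141000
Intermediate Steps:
w = 1/5 (w = 1/(-1 + 6) = 1/5 ≈ 0.20000)
l(K, g) = 6*g
a = 5 (a = -4 + (5 - 2)**2 = -4 + 3**2 = -4 + 9 = 5)
t(y) = y + y**2 (t(y) = y**2 + y = y + y**2)
(47*a)*t(l(w, 4)) = (47*5)*((6*4)*(1 + 6*4)) = 235*(24*(1 + 24)) = 235*(24*25) = 235*600 = 141000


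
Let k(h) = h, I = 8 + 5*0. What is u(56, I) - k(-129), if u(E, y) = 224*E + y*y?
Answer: 12737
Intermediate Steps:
I = 8 (I = 8 + 0 = 8)
u(E, y) = y**2 + 224*E (u(E, y) = 224*E + y**2 = y**2 + 224*E)
u(56, I) - k(-129) = (8**2 + 224*56) - 1*(-129) = (64 + 12544) + 129 = 12608 + 129 = 12737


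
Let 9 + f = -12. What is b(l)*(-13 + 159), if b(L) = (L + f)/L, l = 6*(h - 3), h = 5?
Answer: -219/2 ≈ -109.50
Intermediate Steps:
f = -21 (f = -9 - 12 = -21)
l = 12 (l = 6*(5 - 3) = 6*2 = 12)
b(L) = (-21 + L)/L (b(L) = (L - 21)/L = (-21 + L)/L)
b(l)*(-13 + 159) = ((-21 + 12)/12)*(-13 + 159) = ((1/12)*(-9))*146 = -¾*146 = -219/2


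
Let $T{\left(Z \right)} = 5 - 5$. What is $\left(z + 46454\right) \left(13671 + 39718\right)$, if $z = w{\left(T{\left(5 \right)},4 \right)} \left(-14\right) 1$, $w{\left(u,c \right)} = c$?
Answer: $2477142822$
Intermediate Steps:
$T{\left(Z \right)} = 0$
$z = -56$ ($z = 4 \left(-14\right) 1 = \left(-56\right) 1 = -56$)
$\left(z + 46454\right) \left(13671 + 39718\right) = \left(-56 + 46454\right) \left(13671 + 39718\right) = 46398 \cdot 53389 = 2477142822$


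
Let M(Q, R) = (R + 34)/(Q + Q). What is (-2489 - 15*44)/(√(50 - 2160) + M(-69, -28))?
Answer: 72427*I/(I + 23*√2110) ≈ 0.064888 + 68.554*I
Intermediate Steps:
M(Q, R) = (34 + R)/(2*Q) (M(Q, R) = (34 + R)/((2*Q)) = (34 + R)*(1/(2*Q)) = (34 + R)/(2*Q))
(-2489 - 15*44)/(√(50 - 2160) + M(-69, -28)) = (-2489 - 15*44)/(√(50 - 2160) + (½)*(34 - 28)/(-69)) = (-2489 - 660)/(√(-2110) + (½)*(-1/69)*6) = -3149/(I*√2110 - 1/23) = -3149/(-1/23 + I*√2110)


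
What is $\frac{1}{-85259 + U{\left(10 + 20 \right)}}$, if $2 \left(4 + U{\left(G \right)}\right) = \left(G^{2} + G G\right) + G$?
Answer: $- \frac{1}{84348} \approx -1.1856 \cdot 10^{-5}$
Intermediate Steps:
$U{\left(G \right)} = -4 + G^{2} + \frac{G}{2}$ ($U{\left(G \right)} = -4 + \frac{\left(G^{2} + G G\right) + G}{2} = -4 + \frac{\left(G^{2} + G^{2}\right) + G}{2} = -4 + \frac{2 G^{2} + G}{2} = -4 + \frac{G + 2 G^{2}}{2} = -4 + \left(G^{2} + \frac{G}{2}\right) = -4 + G^{2} + \frac{G}{2}$)
$\frac{1}{-85259 + U{\left(10 + 20 \right)}} = \frac{1}{-85259 + \left(-4 + \left(10 + 20\right)^{2} + \frac{10 + 20}{2}\right)} = \frac{1}{-85259 + \left(-4 + 30^{2} + \frac{1}{2} \cdot 30\right)} = \frac{1}{-85259 + \left(-4 + 900 + 15\right)} = \frac{1}{-85259 + 911} = \frac{1}{-84348} = - \frac{1}{84348}$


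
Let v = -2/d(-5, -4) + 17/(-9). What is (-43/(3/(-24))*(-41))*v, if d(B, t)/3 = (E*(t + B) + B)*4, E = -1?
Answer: 245057/9 ≈ 27229.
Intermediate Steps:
d(B, t) = -12*t (d(B, t) = 3*((-(t + B) + B)*4) = 3*((-(B + t) + B)*4) = 3*(((-B - t) + B)*4) = 3*(-t*4) = 3*(-4*t) = -12*t)
v = -139/72 (v = -2/((-12*(-4))) + 17/(-9) = -2/48 + 17*(-⅑) = -2*1/48 - 17/9 = -1/24 - 17/9 = -139/72 ≈ -1.9306)
(-43/(3/(-24))*(-41))*v = (-43/(3/(-24))*(-41))*(-139/72) = (-43/(3*(-1/24))*(-41))*(-139/72) = (-43/(-⅛)*(-41))*(-139/72) = (-43*(-8)*(-41))*(-139/72) = (344*(-41))*(-139/72) = -14104*(-139/72) = 245057/9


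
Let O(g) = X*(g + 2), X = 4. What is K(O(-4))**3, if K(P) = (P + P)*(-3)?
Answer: 110592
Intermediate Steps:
O(g) = 8 + 4*g (O(g) = 4*(g + 2) = 4*(2 + g) = 8 + 4*g)
K(P) = -6*P (K(P) = (2*P)*(-3) = -6*P)
K(O(-4))**3 = (-6*(8 + 4*(-4)))**3 = (-6*(8 - 16))**3 = (-6*(-8))**3 = 48**3 = 110592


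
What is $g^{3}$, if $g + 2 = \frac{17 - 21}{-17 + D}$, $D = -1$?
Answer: $- \frac{4096}{729} \approx -5.6187$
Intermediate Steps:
$g = - \frac{16}{9}$ ($g = -2 + \frac{17 - 21}{-17 - 1} = -2 - \frac{4}{-18} = -2 - - \frac{2}{9} = -2 + \frac{2}{9} = - \frac{16}{9} \approx -1.7778$)
$g^{3} = \left(- \frac{16}{9}\right)^{3} = - \frac{4096}{729}$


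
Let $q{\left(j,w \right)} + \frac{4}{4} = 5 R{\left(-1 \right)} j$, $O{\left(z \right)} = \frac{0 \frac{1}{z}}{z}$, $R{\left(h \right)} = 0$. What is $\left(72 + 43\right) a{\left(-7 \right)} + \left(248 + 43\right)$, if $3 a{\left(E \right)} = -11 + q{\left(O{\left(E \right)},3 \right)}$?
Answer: $-169$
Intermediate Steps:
$O{\left(z \right)} = 0$ ($O{\left(z \right)} = \frac{0}{z} = 0$)
$q{\left(j,w \right)} = -1$ ($q{\left(j,w \right)} = -1 + 5 \cdot 0 j = -1 + 0 j = -1 + 0 = -1$)
$a{\left(E \right)} = -4$ ($a{\left(E \right)} = \frac{-11 - 1}{3} = \frac{1}{3} \left(-12\right) = -4$)
$\left(72 + 43\right) a{\left(-7 \right)} + \left(248 + 43\right) = \left(72 + 43\right) \left(-4\right) + \left(248 + 43\right) = 115 \left(-4\right) + 291 = -460 + 291 = -169$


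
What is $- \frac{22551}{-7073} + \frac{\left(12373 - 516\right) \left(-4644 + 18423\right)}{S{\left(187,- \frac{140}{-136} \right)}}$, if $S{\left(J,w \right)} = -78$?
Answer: $- \frac{385189342347}{183898} \approx -2.0946 \cdot 10^{6}$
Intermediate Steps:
$- \frac{22551}{-7073} + \frac{\left(12373 - 516\right) \left(-4644 + 18423\right)}{S{\left(187,- \frac{140}{-136} \right)}} = - \frac{22551}{-7073} + \frac{\left(12373 - 516\right) \left(-4644 + 18423\right)}{-78} = \left(-22551\right) \left(- \frac{1}{7073}\right) + 11857 \cdot 13779 \left(- \frac{1}{78}\right) = \frac{22551}{7073} + 163377603 \left(- \frac{1}{78}\right) = \frac{22551}{7073} - \frac{54459201}{26} = - \frac{385189342347}{183898}$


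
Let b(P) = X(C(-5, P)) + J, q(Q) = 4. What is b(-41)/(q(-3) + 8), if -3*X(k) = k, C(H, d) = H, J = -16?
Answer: -43/36 ≈ -1.1944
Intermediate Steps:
X(k) = -k/3
b(P) = -43/3 (b(P) = -⅓*(-5) - 16 = 5/3 - 16 = -43/3)
b(-41)/(q(-3) + 8) = -43/(3*(4 + 8)) = -43/3/12 = -43/3*1/12 = -43/36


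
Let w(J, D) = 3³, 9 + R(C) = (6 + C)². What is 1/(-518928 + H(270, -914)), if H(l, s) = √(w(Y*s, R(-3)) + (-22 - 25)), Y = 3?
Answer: -129732/67321567301 - I*√5/134643134602 ≈ -1.927e-6 - 1.6607e-11*I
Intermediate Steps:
R(C) = -9 + (6 + C)²
w(J, D) = 27
H(l, s) = 2*I*√5 (H(l, s) = √(27 + (-22 - 25)) = √(27 - 47) = √(-20) = 2*I*√5)
1/(-518928 + H(270, -914)) = 1/(-518928 + 2*I*√5)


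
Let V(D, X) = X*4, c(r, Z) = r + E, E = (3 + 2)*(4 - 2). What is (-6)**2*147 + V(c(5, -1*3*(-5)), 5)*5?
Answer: 5392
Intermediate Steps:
E = 10 (E = 5*2 = 10)
c(r, Z) = 10 + r (c(r, Z) = r + 10 = 10 + r)
V(D, X) = 4*X
(-6)**2*147 + V(c(5, -1*3*(-5)), 5)*5 = (-6)**2*147 + (4*5)*5 = 36*147 + 20*5 = 5292 + 100 = 5392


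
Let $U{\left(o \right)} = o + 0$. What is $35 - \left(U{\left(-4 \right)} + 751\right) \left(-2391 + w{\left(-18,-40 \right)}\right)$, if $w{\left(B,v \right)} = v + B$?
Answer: $1829438$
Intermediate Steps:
$U{\left(o \right)} = o$
$w{\left(B,v \right)} = B + v$
$35 - \left(U{\left(-4 \right)} + 751\right) \left(-2391 + w{\left(-18,-40 \right)}\right) = 35 - \left(-4 + 751\right) \left(-2391 - 58\right) = 35 - 747 \left(-2391 - 58\right) = 35 - 747 \left(-2449\right) = 35 - -1829403 = 35 + 1829403 = 1829438$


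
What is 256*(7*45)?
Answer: 80640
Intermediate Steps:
256*(7*45) = 256*315 = 80640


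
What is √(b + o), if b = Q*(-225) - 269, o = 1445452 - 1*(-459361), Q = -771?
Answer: 3*√230891 ≈ 1441.5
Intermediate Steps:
o = 1904813 (o = 1445452 + 459361 = 1904813)
b = 173206 (b = -771*(-225) - 269 = 173475 - 269 = 173206)
√(b + o) = √(173206 + 1904813) = √2078019 = 3*√230891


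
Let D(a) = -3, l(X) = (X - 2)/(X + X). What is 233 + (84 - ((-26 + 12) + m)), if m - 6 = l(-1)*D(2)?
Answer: 659/2 ≈ 329.50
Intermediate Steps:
l(X) = (-2 + X)/(2*X) (l(X) = (-2 + X)/((2*X)) = (-2 + X)*(1/(2*X)) = (-2 + X)/(2*X))
m = 3/2 (m = 6 + ((½)*(-2 - 1)/(-1))*(-3) = 6 + ((½)*(-1)*(-3))*(-3) = 6 + (3/2)*(-3) = 6 - 9/2 = 3/2 ≈ 1.5000)
233 + (84 - ((-26 + 12) + m)) = 233 + (84 - ((-26 + 12) + 3/2)) = 233 + (84 - (-14 + 3/2)) = 233 + (84 - 1*(-25/2)) = 233 + (84 + 25/2) = 233 + 193/2 = 659/2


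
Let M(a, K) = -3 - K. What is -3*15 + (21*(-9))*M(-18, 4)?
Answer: 1278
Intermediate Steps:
-3*15 + (21*(-9))*M(-18, 4) = -3*15 + (21*(-9))*(-3 - 1*4) = -45 - 189*(-3 - 4) = -45 - 189*(-7) = -45 + 1323 = 1278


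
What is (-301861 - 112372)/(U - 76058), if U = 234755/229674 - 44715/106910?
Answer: 508563119249511/93377366400079 ≈ 5.4463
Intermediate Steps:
U = 741389207/1227722367 (U = 234755*(1/229674) - 44715*1/106910 = 234755/229674 - 8943/21382 = 741389207/1227722367 ≈ 0.60387)
(-301861 - 112372)/(U - 76058) = (-301861 - 112372)/(741389207/1227722367 - 76058) = -414233/(-93377366400079/1227722367) = -414233*(-1227722367/93377366400079) = 508563119249511/93377366400079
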